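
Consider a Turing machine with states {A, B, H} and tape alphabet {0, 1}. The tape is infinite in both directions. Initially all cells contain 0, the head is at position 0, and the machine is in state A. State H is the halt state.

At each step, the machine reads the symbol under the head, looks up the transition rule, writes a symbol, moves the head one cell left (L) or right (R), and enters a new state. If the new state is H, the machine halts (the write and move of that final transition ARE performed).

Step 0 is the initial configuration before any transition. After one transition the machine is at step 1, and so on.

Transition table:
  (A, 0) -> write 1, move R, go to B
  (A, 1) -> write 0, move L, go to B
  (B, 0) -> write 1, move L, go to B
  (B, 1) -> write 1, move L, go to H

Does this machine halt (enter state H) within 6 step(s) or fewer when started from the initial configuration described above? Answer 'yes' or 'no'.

Step 1: in state A at pos 0, read 0 -> (A,0)->write 1,move R,goto B. Now: state=B, head=1, tape[-1..2]=0100 (head:   ^)
Step 2: in state B at pos 1, read 0 -> (B,0)->write 1,move L,goto B. Now: state=B, head=0, tape[-1..2]=0110 (head:  ^)
Step 3: in state B at pos 0, read 1 -> (B,1)->write 1,move L,goto H. Now: state=H, head=-1, tape[-2..2]=00110 (head:  ^)
State H reached at step 3; 3 <= 6 -> yes

Answer: yes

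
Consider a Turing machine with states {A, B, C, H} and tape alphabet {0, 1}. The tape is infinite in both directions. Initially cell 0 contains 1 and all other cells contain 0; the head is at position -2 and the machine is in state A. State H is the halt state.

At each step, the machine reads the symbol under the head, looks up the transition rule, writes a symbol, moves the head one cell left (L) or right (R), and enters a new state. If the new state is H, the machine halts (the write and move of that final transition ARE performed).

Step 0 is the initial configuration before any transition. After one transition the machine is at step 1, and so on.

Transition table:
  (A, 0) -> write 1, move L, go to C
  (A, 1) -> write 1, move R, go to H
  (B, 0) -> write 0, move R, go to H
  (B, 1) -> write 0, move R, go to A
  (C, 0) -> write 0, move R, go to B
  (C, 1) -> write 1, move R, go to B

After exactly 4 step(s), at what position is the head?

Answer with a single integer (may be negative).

Answer: -2

Derivation:
Step 1: in state A at pos -2, read 0 -> (A,0)->write 1,move L,goto C. Now: state=C, head=-3, tape[-4..1]=001010 (head:  ^)
Step 2: in state C at pos -3, read 0 -> (C,0)->write 0,move R,goto B. Now: state=B, head=-2, tape[-4..1]=001010 (head:   ^)
Step 3: in state B at pos -2, read 1 -> (B,1)->write 0,move R,goto A. Now: state=A, head=-1, tape[-4..1]=000010 (head:    ^)
Step 4: in state A at pos -1, read 0 -> (A,0)->write 1,move L,goto C. Now: state=C, head=-2, tape[-4..1]=000110 (head:   ^)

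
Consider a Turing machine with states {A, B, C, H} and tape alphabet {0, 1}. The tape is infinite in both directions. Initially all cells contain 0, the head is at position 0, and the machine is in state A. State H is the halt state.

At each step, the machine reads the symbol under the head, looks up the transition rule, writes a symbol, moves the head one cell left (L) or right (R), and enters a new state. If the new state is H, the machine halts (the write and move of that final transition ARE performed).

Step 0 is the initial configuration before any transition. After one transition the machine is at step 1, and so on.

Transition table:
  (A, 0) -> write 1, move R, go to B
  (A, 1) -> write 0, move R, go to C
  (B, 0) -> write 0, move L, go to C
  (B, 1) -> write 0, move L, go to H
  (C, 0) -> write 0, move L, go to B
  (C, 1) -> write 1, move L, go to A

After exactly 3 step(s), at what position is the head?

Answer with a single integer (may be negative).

Answer: -1

Derivation:
Step 1: in state A at pos 0, read 0 -> (A,0)->write 1,move R,goto B. Now: state=B, head=1, tape[-1..2]=0100 (head:   ^)
Step 2: in state B at pos 1, read 0 -> (B,0)->write 0,move L,goto C. Now: state=C, head=0, tape[-1..2]=0100 (head:  ^)
Step 3: in state C at pos 0, read 1 -> (C,1)->write 1,move L,goto A. Now: state=A, head=-1, tape[-2..2]=00100 (head:  ^)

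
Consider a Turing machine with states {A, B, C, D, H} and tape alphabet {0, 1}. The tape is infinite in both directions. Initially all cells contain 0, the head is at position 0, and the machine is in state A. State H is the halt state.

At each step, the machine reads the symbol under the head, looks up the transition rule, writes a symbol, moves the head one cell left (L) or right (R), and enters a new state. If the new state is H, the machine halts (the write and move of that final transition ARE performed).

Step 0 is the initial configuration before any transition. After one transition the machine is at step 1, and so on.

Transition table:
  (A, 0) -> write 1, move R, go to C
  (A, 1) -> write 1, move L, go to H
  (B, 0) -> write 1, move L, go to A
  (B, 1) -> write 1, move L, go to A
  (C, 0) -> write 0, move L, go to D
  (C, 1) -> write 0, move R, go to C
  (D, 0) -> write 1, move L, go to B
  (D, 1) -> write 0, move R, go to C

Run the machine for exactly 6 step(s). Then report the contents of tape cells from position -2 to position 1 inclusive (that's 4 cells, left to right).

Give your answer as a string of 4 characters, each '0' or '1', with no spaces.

Step 1: in state A at pos 0, read 0 -> (A,0)->write 1,move R,goto C. Now: state=C, head=1, tape[-1..2]=0100 (head:   ^)
Step 2: in state C at pos 1, read 0 -> (C,0)->write 0,move L,goto D. Now: state=D, head=0, tape[-1..2]=0100 (head:  ^)
Step 3: in state D at pos 0, read 1 -> (D,1)->write 0,move R,goto C. Now: state=C, head=1, tape[-1..2]=0000 (head:   ^)
Step 4: in state C at pos 1, read 0 -> (C,0)->write 0,move L,goto D. Now: state=D, head=0, tape[-1..2]=0000 (head:  ^)
Step 5: in state D at pos 0, read 0 -> (D,0)->write 1,move L,goto B. Now: state=B, head=-1, tape[-2..2]=00100 (head:  ^)
Step 6: in state B at pos -1, read 0 -> (B,0)->write 1,move L,goto A. Now: state=A, head=-2, tape[-3..2]=001100 (head:  ^)

Answer: 0110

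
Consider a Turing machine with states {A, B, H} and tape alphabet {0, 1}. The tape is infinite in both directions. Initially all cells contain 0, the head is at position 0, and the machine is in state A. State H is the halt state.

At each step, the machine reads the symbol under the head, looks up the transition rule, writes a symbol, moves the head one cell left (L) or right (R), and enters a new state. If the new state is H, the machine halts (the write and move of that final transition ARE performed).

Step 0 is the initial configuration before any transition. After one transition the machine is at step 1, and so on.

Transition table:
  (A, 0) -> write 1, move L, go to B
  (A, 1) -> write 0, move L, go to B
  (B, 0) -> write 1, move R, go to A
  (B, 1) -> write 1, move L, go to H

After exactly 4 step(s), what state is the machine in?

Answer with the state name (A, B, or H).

Answer: H

Derivation:
Step 1: in state A at pos 0, read 0 -> (A,0)->write 1,move L,goto B. Now: state=B, head=-1, tape[-2..1]=0010 (head:  ^)
Step 2: in state B at pos -1, read 0 -> (B,0)->write 1,move R,goto A. Now: state=A, head=0, tape[-2..1]=0110 (head:   ^)
Step 3: in state A at pos 0, read 1 -> (A,1)->write 0,move L,goto B. Now: state=B, head=-1, tape[-2..1]=0100 (head:  ^)
Step 4: in state B at pos -1, read 1 -> (B,1)->write 1,move L,goto H. Now: state=H, head=-2, tape[-3..1]=00100 (head:  ^)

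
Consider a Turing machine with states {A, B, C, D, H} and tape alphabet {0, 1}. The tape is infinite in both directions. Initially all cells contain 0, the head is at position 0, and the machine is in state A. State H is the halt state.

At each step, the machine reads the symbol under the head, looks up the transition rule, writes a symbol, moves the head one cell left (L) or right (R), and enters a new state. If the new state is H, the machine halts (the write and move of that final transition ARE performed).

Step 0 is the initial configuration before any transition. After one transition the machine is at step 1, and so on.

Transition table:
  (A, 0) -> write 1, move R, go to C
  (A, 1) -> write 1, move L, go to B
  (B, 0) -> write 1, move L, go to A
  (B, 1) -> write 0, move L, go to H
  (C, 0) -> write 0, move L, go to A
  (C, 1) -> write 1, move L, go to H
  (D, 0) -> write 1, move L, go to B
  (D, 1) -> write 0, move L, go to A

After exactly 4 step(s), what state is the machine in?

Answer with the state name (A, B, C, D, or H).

Answer: A

Derivation:
Step 1: in state A at pos 0, read 0 -> (A,0)->write 1,move R,goto C. Now: state=C, head=1, tape[-1..2]=0100 (head:   ^)
Step 2: in state C at pos 1, read 0 -> (C,0)->write 0,move L,goto A. Now: state=A, head=0, tape[-1..2]=0100 (head:  ^)
Step 3: in state A at pos 0, read 1 -> (A,1)->write 1,move L,goto B. Now: state=B, head=-1, tape[-2..2]=00100 (head:  ^)
Step 4: in state B at pos -1, read 0 -> (B,0)->write 1,move L,goto A. Now: state=A, head=-2, tape[-3..2]=001100 (head:  ^)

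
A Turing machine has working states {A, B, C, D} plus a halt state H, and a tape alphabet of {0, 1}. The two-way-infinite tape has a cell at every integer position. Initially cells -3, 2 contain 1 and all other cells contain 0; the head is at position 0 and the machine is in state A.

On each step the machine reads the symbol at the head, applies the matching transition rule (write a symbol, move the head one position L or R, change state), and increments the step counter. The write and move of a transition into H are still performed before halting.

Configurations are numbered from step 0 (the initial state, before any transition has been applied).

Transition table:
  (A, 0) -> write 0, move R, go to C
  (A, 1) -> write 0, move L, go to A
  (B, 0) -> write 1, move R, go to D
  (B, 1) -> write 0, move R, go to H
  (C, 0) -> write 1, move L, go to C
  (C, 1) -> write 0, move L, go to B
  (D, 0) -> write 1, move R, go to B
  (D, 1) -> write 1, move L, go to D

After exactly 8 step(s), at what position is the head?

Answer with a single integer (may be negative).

Step 1: in state A at pos 0, read 0 -> (A,0)->write 0,move R,goto C. Now: state=C, head=1, tape[-4..3]=01000010 (head:      ^)
Step 2: in state C at pos 1, read 0 -> (C,0)->write 1,move L,goto C. Now: state=C, head=0, tape[-4..3]=01000110 (head:     ^)
Step 3: in state C at pos 0, read 0 -> (C,0)->write 1,move L,goto C. Now: state=C, head=-1, tape[-4..3]=01001110 (head:    ^)
Step 4: in state C at pos -1, read 0 -> (C,0)->write 1,move L,goto C. Now: state=C, head=-2, tape[-4..3]=01011110 (head:   ^)
Step 5: in state C at pos -2, read 0 -> (C,0)->write 1,move L,goto C. Now: state=C, head=-3, tape[-4..3]=01111110 (head:  ^)
Step 6: in state C at pos -3, read 1 -> (C,1)->write 0,move L,goto B. Now: state=B, head=-4, tape[-5..3]=000111110 (head:  ^)
Step 7: in state B at pos -4, read 0 -> (B,0)->write 1,move R,goto D. Now: state=D, head=-3, tape[-5..3]=010111110 (head:   ^)
Step 8: in state D at pos -3, read 0 -> (D,0)->write 1,move R,goto B. Now: state=B, head=-2, tape[-5..3]=011111110 (head:    ^)

Answer: -2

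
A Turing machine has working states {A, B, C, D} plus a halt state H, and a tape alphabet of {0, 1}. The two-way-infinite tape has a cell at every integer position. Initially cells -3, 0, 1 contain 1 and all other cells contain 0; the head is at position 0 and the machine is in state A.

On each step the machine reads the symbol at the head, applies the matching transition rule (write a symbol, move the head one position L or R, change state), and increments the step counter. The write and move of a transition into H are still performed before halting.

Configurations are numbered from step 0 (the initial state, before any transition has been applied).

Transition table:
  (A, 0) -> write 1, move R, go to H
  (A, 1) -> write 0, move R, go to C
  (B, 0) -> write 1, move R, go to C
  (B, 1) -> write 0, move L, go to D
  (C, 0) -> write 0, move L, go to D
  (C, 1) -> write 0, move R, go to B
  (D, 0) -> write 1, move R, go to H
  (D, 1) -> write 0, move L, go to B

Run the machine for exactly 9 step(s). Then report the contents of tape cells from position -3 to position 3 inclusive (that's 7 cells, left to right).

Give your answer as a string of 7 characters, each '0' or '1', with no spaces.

Answer: 1001000

Derivation:
Step 1: in state A at pos 0, read 1 -> (A,1)->write 0,move R,goto C. Now: state=C, head=1, tape[-4..2]=0100010 (head:      ^)
Step 2: in state C at pos 1, read 1 -> (C,1)->write 0,move R,goto B. Now: state=B, head=2, tape[-4..3]=01000000 (head:       ^)
Step 3: in state B at pos 2, read 0 -> (B,0)->write 1,move R,goto C. Now: state=C, head=3, tape[-4..4]=010000100 (head:        ^)
Step 4: in state C at pos 3, read 0 -> (C,0)->write 0,move L,goto D. Now: state=D, head=2, tape[-4..4]=010000100 (head:       ^)
Step 5: in state D at pos 2, read 1 -> (D,1)->write 0,move L,goto B. Now: state=B, head=1, tape[-4..4]=010000000 (head:      ^)
Step 6: in state B at pos 1, read 0 -> (B,0)->write 1,move R,goto C. Now: state=C, head=2, tape[-4..4]=010001000 (head:       ^)
Step 7: in state C at pos 2, read 0 -> (C,0)->write 0,move L,goto D. Now: state=D, head=1, tape[-4..4]=010001000 (head:      ^)
Step 8: in state D at pos 1, read 1 -> (D,1)->write 0,move L,goto B. Now: state=B, head=0, tape[-4..4]=010000000 (head:     ^)
Step 9: in state B at pos 0, read 0 -> (B,0)->write 1,move R,goto C. Now: state=C, head=1, tape[-4..4]=010010000 (head:      ^)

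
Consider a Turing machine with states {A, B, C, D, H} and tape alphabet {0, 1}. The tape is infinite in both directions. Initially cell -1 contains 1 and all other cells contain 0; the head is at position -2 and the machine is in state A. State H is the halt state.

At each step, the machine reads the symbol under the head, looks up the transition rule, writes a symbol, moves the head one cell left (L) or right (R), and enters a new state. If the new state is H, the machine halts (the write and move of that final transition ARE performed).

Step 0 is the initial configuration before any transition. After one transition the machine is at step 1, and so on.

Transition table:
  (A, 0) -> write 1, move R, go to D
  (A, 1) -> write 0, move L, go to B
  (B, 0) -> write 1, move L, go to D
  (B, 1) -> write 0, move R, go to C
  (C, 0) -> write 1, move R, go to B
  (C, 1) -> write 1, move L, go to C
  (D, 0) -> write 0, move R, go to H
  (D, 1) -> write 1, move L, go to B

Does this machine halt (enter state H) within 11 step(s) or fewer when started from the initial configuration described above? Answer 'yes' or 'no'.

Answer: no

Derivation:
Step 1: in state A at pos -2, read 0 -> (A,0)->write 1,move R,goto D. Now: state=D, head=-1, tape[-3..0]=0110 (head:   ^)
Step 2: in state D at pos -1, read 1 -> (D,1)->write 1,move L,goto B. Now: state=B, head=-2, tape[-3..0]=0110 (head:  ^)
Step 3: in state B at pos -2, read 1 -> (B,1)->write 0,move R,goto C. Now: state=C, head=-1, tape[-3..0]=0010 (head:   ^)
Step 4: in state C at pos -1, read 1 -> (C,1)->write 1,move L,goto C. Now: state=C, head=-2, tape[-3..0]=0010 (head:  ^)
Step 5: in state C at pos -2, read 0 -> (C,0)->write 1,move R,goto B. Now: state=B, head=-1, tape[-3..0]=0110 (head:   ^)
Step 6: in state B at pos -1, read 1 -> (B,1)->write 0,move R,goto C. Now: state=C, head=0, tape[-3..1]=01000 (head:    ^)
Step 7: in state C at pos 0, read 0 -> (C,0)->write 1,move R,goto B. Now: state=B, head=1, tape[-3..2]=010100 (head:     ^)
Step 8: in state B at pos 1, read 0 -> (B,0)->write 1,move L,goto D. Now: state=D, head=0, tape[-3..2]=010110 (head:    ^)
Step 9: in state D at pos 0, read 1 -> (D,1)->write 1,move L,goto B. Now: state=B, head=-1, tape[-3..2]=010110 (head:   ^)
Step 10: in state B at pos -1, read 0 -> (B,0)->write 1,move L,goto D. Now: state=D, head=-2, tape[-3..2]=011110 (head:  ^)
Step 11: in state D at pos -2, read 1 -> (D,1)->write 1,move L,goto B. Now: state=B, head=-3, tape[-4..2]=0011110 (head:  ^)
After 11 step(s): state = B (not H) -> not halted within 11 -> no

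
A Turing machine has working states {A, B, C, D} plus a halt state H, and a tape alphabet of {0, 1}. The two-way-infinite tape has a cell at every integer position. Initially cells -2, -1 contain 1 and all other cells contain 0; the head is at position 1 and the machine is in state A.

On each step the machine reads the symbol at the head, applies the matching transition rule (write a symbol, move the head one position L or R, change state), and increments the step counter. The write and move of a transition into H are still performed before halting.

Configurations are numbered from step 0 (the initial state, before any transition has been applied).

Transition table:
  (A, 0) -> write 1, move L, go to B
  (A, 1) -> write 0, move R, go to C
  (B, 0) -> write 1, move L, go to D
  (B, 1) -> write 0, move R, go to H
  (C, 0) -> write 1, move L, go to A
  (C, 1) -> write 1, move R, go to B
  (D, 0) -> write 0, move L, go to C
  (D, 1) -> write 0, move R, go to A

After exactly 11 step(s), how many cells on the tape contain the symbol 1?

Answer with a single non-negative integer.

Step 1: in state A at pos 1, read 0 -> (A,0)->write 1,move L,goto B. Now: state=B, head=0, tape[-3..2]=011010 (head:    ^)
Step 2: in state B at pos 0, read 0 -> (B,0)->write 1,move L,goto D. Now: state=D, head=-1, tape[-3..2]=011110 (head:   ^)
Step 3: in state D at pos -1, read 1 -> (D,1)->write 0,move R,goto A. Now: state=A, head=0, tape[-3..2]=010110 (head:    ^)
Step 4: in state A at pos 0, read 1 -> (A,1)->write 0,move R,goto C. Now: state=C, head=1, tape[-3..2]=010010 (head:     ^)
Step 5: in state C at pos 1, read 1 -> (C,1)->write 1,move R,goto B. Now: state=B, head=2, tape[-3..3]=0100100 (head:      ^)
Step 6: in state B at pos 2, read 0 -> (B,0)->write 1,move L,goto D. Now: state=D, head=1, tape[-3..3]=0100110 (head:     ^)
Step 7: in state D at pos 1, read 1 -> (D,1)->write 0,move R,goto A. Now: state=A, head=2, tape[-3..3]=0100010 (head:      ^)
Step 8: in state A at pos 2, read 1 -> (A,1)->write 0,move R,goto C. Now: state=C, head=3, tape[-3..4]=01000000 (head:       ^)
Step 9: in state C at pos 3, read 0 -> (C,0)->write 1,move L,goto A. Now: state=A, head=2, tape[-3..4]=01000010 (head:      ^)
Step 10: in state A at pos 2, read 0 -> (A,0)->write 1,move L,goto B. Now: state=B, head=1, tape[-3..4]=01000110 (head:     ^)
Step 11: in state B at pos 1, read 0 -> (B,0)->write 1,move L,goto D. Now: state=D, head=0, tape[-3..4]=01001110 (head:    ^)
Cells containing 1 after step 11: {-2, 1, 2, 3} -> 4 cell(s)

Answer: 4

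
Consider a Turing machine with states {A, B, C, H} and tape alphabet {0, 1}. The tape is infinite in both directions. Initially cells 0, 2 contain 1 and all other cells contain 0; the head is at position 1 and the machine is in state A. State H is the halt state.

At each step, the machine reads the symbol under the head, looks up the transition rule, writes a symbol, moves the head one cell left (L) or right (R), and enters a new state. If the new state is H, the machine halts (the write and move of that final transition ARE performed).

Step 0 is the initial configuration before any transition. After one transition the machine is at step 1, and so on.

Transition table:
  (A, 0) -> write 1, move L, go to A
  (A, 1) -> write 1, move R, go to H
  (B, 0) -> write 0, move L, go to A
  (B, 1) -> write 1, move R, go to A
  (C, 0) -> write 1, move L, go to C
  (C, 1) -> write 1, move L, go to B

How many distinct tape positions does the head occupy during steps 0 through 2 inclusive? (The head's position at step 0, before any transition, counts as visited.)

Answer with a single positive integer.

Step 1: in state A at pos 1, read 0 -> (A,0)->write 1,move L,goto A. Now: state=A, head=0, tape[-1..3]=01110 (head:  ^)
Step 2: in state A at pos 0, read 1 -> (A,1)->write 1,move R,goto H. Now: state=H, head=1, tape[-1..3]=01110 (head:   ^)
Head positions at steps 0..2: starting at 1, distinct positions visited = {0, 1} -> 2 position(s)

Answer: 2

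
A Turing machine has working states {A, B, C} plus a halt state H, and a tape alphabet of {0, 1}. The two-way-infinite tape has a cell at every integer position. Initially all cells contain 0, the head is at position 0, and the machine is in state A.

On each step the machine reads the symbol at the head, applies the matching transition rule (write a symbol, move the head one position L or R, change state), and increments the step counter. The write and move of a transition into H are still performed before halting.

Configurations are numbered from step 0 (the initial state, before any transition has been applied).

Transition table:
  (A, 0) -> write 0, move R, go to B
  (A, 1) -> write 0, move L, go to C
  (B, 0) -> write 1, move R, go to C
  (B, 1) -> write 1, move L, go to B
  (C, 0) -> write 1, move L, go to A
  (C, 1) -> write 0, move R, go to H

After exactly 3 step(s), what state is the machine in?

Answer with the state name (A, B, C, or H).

Answer: A

Derivation:
Step 1: in state A at pos 0, read 0 -> (A,0)->write 0,move R,goto B. Now: state=B, head=1, tape[-1..2]=0000 (head:   ^)
Step 2: in state B at pos 1, read 0 -> (B,0)->write 1,move R,goto C. Now: state=C, head=2, tape[-1..3]=00100 (head:    ^)
Step 3: in state C at pos 2, read 0 -> (C,0)->write 1,move L,goto A. Now: state=A, head=1, tape[-1..3]=00110 (head:   ^)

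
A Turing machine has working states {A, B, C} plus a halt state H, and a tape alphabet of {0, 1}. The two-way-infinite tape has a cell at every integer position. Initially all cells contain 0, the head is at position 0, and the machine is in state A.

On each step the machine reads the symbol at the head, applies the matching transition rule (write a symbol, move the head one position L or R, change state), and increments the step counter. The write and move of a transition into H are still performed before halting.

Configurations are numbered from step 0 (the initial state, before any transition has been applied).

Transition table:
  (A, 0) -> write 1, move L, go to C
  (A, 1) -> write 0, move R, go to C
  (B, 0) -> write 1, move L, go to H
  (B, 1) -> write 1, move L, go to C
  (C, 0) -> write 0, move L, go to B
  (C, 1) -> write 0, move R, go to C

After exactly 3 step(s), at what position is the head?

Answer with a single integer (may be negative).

Step 1: in state A at pos 0, read 0 -> (A,0)->write 1,move L,goto C. Now: state=C, head=-1, tape[-2..1]=0010 (head:  ^)
Step 2: in state C at pos -1, read 0 -> (C,0)->write 0,move L,goto B. Now: state=B, head=-2, tape[-3..1]=00010 (head:  ^)
Step 3: in state B at pos -2, read 0 -> (B,0)->write 1,move L,goto H. Now: state=H, head=-3, tape[-4..1]=001010 (head:  ^)

Answer: -3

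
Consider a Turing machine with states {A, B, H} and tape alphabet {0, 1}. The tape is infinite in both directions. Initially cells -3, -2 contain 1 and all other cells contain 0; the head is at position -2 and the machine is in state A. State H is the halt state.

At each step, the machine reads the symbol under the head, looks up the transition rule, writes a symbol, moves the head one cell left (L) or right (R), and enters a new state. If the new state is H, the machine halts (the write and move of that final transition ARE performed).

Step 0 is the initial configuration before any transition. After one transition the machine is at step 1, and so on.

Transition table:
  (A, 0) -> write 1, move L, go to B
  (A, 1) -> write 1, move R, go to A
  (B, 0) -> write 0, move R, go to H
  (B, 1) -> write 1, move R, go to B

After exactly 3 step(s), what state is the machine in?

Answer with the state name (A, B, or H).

Step 1: in state A at pos -2, read 1 -> (A,1)->write 1,move R,goto A. Now: state=A, head=-1, tape[-4..0]=01100 (head:    ^)
Step 2: in state A at pos -1, read 0 -> (A,0)->write 1,move L,goto B. Now: state=B, head=-2, tape[-4..0]=01110 (head:   ^)
Step 3: in state B at pos -2, read 1 -> (B,1)->write 1,move R,goto B. Now: state=B, head=-1, tape[-4..0]=01110 (head:    ^)

Answer: B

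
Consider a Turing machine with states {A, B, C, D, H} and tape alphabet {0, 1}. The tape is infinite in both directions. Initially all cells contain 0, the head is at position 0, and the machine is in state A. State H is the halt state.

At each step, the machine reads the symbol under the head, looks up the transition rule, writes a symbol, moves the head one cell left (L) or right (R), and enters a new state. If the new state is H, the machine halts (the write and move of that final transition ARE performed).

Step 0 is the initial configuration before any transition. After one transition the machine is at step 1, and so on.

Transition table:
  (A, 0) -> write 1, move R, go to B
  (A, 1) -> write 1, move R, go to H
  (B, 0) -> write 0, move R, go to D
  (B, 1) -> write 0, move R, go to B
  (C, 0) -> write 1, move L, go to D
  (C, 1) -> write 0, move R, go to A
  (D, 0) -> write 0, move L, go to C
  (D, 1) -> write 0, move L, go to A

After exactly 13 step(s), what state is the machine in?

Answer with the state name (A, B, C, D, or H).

Answer: A

Derivation:
Step 1: in state A at pos 0, read 0 -> (A,0)->write 1,move R,goto B. Now: state=B, head=1, tape[-1..2]=0100 (head:   ^)
Step 2: in state B at pos 1, read 0 -> (B,0)->write 0,move R,goto D. Now: state=D, head=2, tape[-1..3]=01000 (head:    ^)
Step 3: in state D at pos 2, read 0 -> (D,0)->write 0,move L,goto C. Now: state=C, head=1, tape[-1..3]=01000 (head:   ^)
Step 4: in state C at pos 1, read 0 -> (C,0)->write 1,move L,goto D. Now: state=D, head=0, tape[-1..3]=01100 (head:  ^)
Step 5: in state D at pos 0, read 1 -> (D,1)->write 0,move L,goto A. Now: state=A, head=-1, tape[-2..3]=000100 (head:  ^)
Step 6: in state A at pos -1, read 0 -> (A,0)->write 1,move R,goto B. Now: state=B, head=0, tape[-2..3]=010100 (head:   ^)
Step 7: in state B at pos 0, read 0 -> (B,0)->write 0,move R,goto D. Now: state=D, head=1, tape[-2..3]=010100 (head:    ^)
Step 8: in state D at pos 1, read 1 -> (D,1)->write 0,move L,goto A. Now: state=A, head=0, tape[-2..3]=010000 (head:   ^)
Step 9: in state A at pos 0, read 0 -> (A,0)->write 1,move R,goto B. Now: state=B, head=1, tape[-2..3]=011000 (head:    ^)
Step 10: in state B at pos 1, read 0 -> (B,0)->write 0,move R,goto D. Now: state=D, head=2, tape[-2..3]=011000 (head:     ^)
Step 11: in state D at pos 2, read 0 -> (D,0)->write 0,move L,goto C. Now: state=C, head=1, tape[-2..3]=011000 (head:    ^)
Step 12: in state C at pos 1, read 0 -> (C,0)->write 1,move L,goto D. Now: state=D, head=0, tape[-2..3]=011100 (head:   ^)
Step 13: in state D at pos 0, read 1 -> (D,1)->write 0,move L,goto A. Now: state=A, head=-1, tape[-2..3]=010100 (head:  ^)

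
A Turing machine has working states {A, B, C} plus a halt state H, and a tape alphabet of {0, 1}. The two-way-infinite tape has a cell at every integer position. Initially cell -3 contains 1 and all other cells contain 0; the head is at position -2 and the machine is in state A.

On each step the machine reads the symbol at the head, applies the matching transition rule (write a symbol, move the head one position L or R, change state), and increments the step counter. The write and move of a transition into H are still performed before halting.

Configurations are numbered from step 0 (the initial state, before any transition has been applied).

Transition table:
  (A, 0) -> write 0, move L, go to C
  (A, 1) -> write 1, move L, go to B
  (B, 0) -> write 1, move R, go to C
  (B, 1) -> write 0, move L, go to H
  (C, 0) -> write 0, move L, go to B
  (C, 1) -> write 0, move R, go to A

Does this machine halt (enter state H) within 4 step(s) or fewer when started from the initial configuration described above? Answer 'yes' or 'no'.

Answer: no

Derivation:
Step 1: in state A at pos -2, read 0 -> (A,0)->write 0,move L,goto C. Now: state=C, head=-3, tape[-4..-1]=0100 (head:  ^)
Step 2: in state C at pos -3, read 1 -> (C,1)->write 0,move R,goto A. Now: state=A, head=-2, tape[-4..-1]=0000 (head:   ^)
Step 3: in state A at pos -2, read 0 -> (A,0)->write 0,move L,goto C. Now: state=C, head=-3, tape[-4..-1]=0000 (head:  ^)
Step 4: in state C at pos -3, read 0 -> (C,0)->write 0,move L,goto B. Now: state=B, head=-4, tape[-5..-1]=00000 (head:  ^)
After 4 step(s): state = B (not H) -> not halted within 4 -> no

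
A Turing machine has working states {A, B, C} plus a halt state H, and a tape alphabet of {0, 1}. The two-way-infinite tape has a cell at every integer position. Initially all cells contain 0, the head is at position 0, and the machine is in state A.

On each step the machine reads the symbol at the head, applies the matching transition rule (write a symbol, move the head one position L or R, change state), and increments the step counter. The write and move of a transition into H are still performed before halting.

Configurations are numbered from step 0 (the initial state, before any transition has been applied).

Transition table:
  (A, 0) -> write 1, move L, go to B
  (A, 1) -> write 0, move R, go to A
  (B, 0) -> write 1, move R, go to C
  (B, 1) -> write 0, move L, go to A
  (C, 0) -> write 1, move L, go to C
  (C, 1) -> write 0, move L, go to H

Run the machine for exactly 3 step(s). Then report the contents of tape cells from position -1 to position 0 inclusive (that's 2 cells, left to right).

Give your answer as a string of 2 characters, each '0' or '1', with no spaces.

Answer: 10

Derivation:
Step 1: in state A at pos 0, read 0 -> (A,0)->write 1,move L,goto B. Now: state=B, head=-1, tape[-2..1]=0010 (head:  ^)
Step 2: in state B at pos -1, read 0 -> (B,0)->write 1,move R,goto C. Now: state=C, head=0, tape[-2..1]=0110 (head:   ^)
Step 3: in state C at pos 0, read 1 -> (C,1)->write 0,move L,goto H. Now: state=H, head=-1, tape[-2..1]=0100 (head:  ^)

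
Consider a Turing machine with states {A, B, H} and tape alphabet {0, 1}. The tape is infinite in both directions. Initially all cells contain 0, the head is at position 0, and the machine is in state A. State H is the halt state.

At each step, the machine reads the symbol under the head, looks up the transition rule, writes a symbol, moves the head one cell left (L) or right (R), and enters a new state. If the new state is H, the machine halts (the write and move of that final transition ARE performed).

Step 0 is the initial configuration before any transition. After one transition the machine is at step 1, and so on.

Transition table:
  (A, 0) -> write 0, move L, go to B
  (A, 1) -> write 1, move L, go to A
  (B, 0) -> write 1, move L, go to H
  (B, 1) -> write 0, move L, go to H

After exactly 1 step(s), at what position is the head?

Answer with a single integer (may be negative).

Step 1: in state A at pos 0, read 0 -> (A,0)->write 0,move L,goto B. Now: state=B, head=-1, tape[-2..1]=0000 (head:  ^)

Answer: -1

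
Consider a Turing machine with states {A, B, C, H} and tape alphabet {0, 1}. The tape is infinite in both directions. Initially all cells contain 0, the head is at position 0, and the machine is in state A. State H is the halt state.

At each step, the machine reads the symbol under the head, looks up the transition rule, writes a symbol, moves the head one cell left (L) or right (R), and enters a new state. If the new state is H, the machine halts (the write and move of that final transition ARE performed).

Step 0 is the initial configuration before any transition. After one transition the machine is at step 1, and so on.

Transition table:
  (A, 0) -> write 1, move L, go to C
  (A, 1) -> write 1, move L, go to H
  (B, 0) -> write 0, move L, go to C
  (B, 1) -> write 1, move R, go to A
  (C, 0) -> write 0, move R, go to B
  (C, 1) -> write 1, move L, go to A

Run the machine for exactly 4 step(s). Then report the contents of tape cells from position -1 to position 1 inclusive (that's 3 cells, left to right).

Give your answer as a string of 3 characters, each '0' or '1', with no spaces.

Step 1: in state A at pos 0, read 0 -> (A,0)->write 1,move L,goto C. Now: state=C, head=-1, tape[-2..1]=0010 (head:  ^)
Step 2: in state C at pos -1, read 0 -> (C,0)->write 0,move R,goto B. Now: state=B, head=0, tape[-2..1]=0010 (head:   ^)
Step 3: in state B at pos 0, read 1 -> (B,1)->write 1,move R,goto A. Now: state=A, head=1, tape[-2..2]=00100 (head:    ^)
Step 4: in state A at pos 1, read 0 -> (A,0)->write 1,move L,goto C. Now: state=C, head=0, tape[-2..2]=00110 (head:   ^)

Answer: 011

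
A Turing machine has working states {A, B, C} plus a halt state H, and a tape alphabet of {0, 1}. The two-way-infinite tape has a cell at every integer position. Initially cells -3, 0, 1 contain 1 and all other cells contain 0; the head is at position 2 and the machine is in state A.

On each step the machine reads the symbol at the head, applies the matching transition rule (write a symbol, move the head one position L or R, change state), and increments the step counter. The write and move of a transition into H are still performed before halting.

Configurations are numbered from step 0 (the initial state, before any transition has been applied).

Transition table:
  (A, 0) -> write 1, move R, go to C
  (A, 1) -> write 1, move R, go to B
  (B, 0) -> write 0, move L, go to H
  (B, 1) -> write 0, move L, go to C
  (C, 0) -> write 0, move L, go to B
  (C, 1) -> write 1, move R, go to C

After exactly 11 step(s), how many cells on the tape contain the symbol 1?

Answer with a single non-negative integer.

Answer: 1

Derivation:
Step 1: in state A at pos 2, read 0 -> (A,0)->write 1,move R,goto C. Now: state=C, head=3, tape[-4..4]=010011100 (head:        ^)
Step 2: in state C at pos 3, read 0 -> (C,0)->write 0,move L,goto B. Now: state=B, head=2, tape[-4..4]=010011100 (head:       ^)
Step 3: in state B at pos 2, read 1 -> (B,1)->write 0,move L,goto C. Now: state=C, head=1, tape[-4..4]=010011000 (head:      ^)
Step 4: in state C at pos 1, read 1 -> (C,1)->write 1,move R,goto C. Now: state=C, head=2, tape[-4..4]=010011000 (head:       ^)
Step 5: in state C at pos 2, read 0 -> (C,0)->write 0,move L,goto B. Now: state=B, head=1, tape[-4..4]=010011000 (head:      ^)
Step 6: in state B at pos 1, read 1 -> (B,1)->write 0,move L,goto C. Now: state=C, head=0, tape[-4..4]=010010000 (head:     ^)
Step 7: in state C at pos 0, read 1 -> (C,1)->write 1,move R,goto C. Now: state=C, head=1, tape[-4..4]=010010000 (head:      ^)
Step 8: in state C at pos 1, read 0 -> (C,0)->write 0,move L,goto B. Now: state=B, head=0, tape[-4..4]=010010000 (head:     ^)
Step 9: in state B at pos 0, read 1 -> (B,1)->write 0,move L,goto C. Now: state=C, head=-1, tape[-4..4]=010000000 (head:    ^)
Step 10: in state C at pos -1, read 0 -> (C,0)->write 0,move L,goto B. Now: state=B, head=-2, tape[-4..4]=010000000 (head:   ^)
Step 11: in state B at pos -2, read 0 -> (B,0)->write 0,move L,goto H. Now: state=H, head=-3, tape[-4..4]=010000000 (head:  ^)
Cells containing 1 after step 11: {-3} -> 1 cell(s)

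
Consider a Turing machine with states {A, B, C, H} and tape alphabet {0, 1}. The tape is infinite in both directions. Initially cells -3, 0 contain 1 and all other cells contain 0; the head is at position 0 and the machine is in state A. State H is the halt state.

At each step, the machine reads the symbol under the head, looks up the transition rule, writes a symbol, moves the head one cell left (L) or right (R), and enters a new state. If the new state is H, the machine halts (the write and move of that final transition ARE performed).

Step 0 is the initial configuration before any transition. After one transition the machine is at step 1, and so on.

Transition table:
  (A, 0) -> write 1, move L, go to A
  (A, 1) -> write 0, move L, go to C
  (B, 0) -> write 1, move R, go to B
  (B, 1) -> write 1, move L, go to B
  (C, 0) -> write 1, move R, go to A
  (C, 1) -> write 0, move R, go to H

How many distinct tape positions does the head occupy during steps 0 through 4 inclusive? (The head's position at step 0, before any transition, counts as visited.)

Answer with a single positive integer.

Answer: 3

Derivation:
Step 1: in state A at pos 0, read 1 -> (A,1)->write 0,move L,goto C. Now: state=C, head=-1, tape[-4..1]=010000 (head:    ^)
Step 2: in state C at pos -1, read 0 -> (C,0)->write 1,move R,goto A. Now: state=A, head=0, tape[-4..1]=010100 (head:     ^)
Step 3: in state A at pos 0, read 0 -> (A,0)->write 1,move L,goto A. Now: state=A, head=-1, tape[-4..1]=010110 (head:    ^)
Step 4: in state A at pos -1, read 1 -> (A,1)->write 0,move L,goto C. Now: state=C, head=-2, tape[-4..1]=010010 (head:   ^)
Head positions at steps 0..4: starting at 0, distinct positions visited = {-2, -1, 0} -> 3 position(s)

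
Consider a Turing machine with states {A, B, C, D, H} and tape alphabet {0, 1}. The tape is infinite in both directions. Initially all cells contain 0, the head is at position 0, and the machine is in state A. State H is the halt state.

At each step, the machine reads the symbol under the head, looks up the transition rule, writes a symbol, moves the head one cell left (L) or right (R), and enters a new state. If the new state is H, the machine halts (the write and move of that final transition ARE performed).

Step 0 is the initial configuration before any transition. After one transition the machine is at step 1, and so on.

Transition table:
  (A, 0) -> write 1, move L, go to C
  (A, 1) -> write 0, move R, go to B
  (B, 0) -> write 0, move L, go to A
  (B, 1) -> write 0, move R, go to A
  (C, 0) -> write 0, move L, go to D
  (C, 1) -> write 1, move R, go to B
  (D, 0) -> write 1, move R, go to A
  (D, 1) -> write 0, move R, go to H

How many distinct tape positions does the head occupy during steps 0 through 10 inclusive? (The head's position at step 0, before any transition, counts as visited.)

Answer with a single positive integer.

Answer: 4

Derivation:
Step 1: in state A at pos 0, read 0 -> (A,0)->write 1,move L,goto C. Now: state=C, head=-1, tape[-2..1]=0010 (head:  ^)
Step 2: in state C at pos -1, read 0 -> (C,0)->write 0,move L,goto D. Now: state=D, head=-2, tape[-3..1]=00010 (head:  ^)
Step 3: in state D at pos -2, read 0 -> (D,0)->write 1,move R,goto A. Now: state=A, head=-1, tape[-3..1]=01010 (head:   ^)
Step 4: in state A at pos -1, read 0 -> (A,0)->write 1,move L,goto C. Now: state=C, head=-2, tape[-3..1]=01110 (head:  ^)
Step 5: in state C at pos -2, read 1 -> (C,1)->write 1,move R,goto B. Now: state=B, head=-1, tape[-3..1]=01110 (head:   ^)
Step 6: in state B at pos -1, read 1 -> (B,1)->write 0,move R,goto A. Now: state=A, head=0, tape[-3..1]=01010 (head:    ^)
Step 7: in state A at pos 0, read 1 -> (A,1)->write 0,move R,goto B. Now: state=B, head=1, tape[-3..2]=010000 (head:     ^)
Step 8: in state B at pos 1, read 0 -> (B,0)->write 0,move L,goto A. Now: state=A, head=0, tape[-3..2]=010000 (head:    ^)
Step 9: in state A at pos 0, read 0 -> (A,0)->write 1,move L,goto C. Now: state=C, head=-1, tape[-3..2]=010100 (head:   ^)
Step 10: in state C at pos -1, read 0 -> (C,0)->write 0,move L,goto D. Now: state=D, head=-2, tape[-3..2]=010100 (head:  ^)
Head positions at steps 0..10: starting at 0, distinct positions visited = {-2, -1, 0, 1} -> 4 position(s)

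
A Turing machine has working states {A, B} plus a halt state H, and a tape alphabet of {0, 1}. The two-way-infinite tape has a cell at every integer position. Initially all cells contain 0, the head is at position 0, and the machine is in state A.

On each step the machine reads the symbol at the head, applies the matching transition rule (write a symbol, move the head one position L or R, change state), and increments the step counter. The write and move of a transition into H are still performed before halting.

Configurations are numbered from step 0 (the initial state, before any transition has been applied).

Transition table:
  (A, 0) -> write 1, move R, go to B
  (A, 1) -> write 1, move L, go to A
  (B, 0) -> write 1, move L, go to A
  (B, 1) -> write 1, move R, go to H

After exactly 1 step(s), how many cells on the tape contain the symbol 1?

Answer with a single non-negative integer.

Step 1: in state A at pos 0, read 0 -> (A,0)->write 1,move R,goto B. Now: state=B, head=1, tape[-1..2]=0100 (head:   ^)
Cells containing 1 after step 1: {0} -> 1 cell(s)

Answer: 1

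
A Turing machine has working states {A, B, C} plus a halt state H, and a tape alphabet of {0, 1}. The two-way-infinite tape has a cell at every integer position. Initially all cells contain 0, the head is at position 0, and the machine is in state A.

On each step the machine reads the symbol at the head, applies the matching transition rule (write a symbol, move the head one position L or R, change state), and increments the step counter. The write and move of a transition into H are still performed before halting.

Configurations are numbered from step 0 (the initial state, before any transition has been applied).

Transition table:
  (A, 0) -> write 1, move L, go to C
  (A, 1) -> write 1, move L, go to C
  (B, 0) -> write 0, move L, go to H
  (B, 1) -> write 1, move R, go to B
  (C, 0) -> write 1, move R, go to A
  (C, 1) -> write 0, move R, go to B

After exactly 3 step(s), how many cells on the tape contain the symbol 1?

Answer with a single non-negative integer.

Step 1: in state A at pos 0, read 0 -> (A,0)->write 1,move L,goto C. Now: state=C, head=-1, tape[-2..1]=0010 (head:  ^)
Step 2: in state C at pos -1, read 0 -> (C,0)->write 1,move R,goto A. Now: state=A, head=0, tape[-2..1]=0110 (head:   ^)
Step 3: in state A at pos 0, read 1 -> (A,1)->write 1,move L,goto C. Now: state=C, head=-1, tape[-2..1]=0110 (head:  ^)
Cells containing 1 after step 3: {-1, 0} -> 2 cell(s)

Answer: 2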